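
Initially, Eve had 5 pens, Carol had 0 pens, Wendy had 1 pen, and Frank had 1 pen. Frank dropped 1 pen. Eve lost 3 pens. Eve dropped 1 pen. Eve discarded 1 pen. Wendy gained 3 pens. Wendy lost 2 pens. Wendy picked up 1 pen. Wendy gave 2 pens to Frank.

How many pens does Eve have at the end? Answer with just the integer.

Tracking counts step by step:
Start: Eve=5, Carol=0, Wendy=1, Frank=1
Event 1 (Frank -1): Frank: 1 -> 0. State: Eve=5, Carol=0, Wendy=1, Frank=0
Event 2 (Eve -3): Eve: 5 -> 2. State: Eve=2, Carol=0, Wendy=1, Frank=0
Event 3 (Eve -1): Eve: 2 -> 1. State: Eve=1, Carol=0, Wendy=1, Frank=0
Event 4 (Eve -1): Eve: 1 -> 0. State: Eve=0, Carol=0, Wendy=1, Frank=0
Event 5 (Wendy +3): Wendy: 1 -> 4. State: Eve=0, Carol=0, Wendy=4, Frank=0
Event 6 (Wendy -2): Wendy: 4 -> 2. State: Eve=0, Carol=0, Wendy=2, Frank=0
Event 7 (Wendy +1): Wendy: 2 -> 3. State: Eve=0, Carol=0, Wendy=3, Frank=0
Event 8 (Wendy -> Frank, 2): Wendy: 3 -> 1, Frank: 0 -> 2. State: Eve=0, Carol=0, Wendy=1, Frank=2

Eve's final count: 0

Answer: 0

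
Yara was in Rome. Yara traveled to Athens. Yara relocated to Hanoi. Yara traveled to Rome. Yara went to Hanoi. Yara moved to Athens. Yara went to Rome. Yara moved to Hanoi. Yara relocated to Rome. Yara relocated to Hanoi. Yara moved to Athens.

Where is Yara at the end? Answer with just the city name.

Answer: Athens

Derivation:
Tracking Yara's location:
Start: Yara is in Rome.
After move 1: Rome -> Athens. Yara is in Athens.
After move 2: Athens -> Hanoi. Yara is in Hanoi.
After move 3: Hanoi -> Rome. Yara is in Rome.
After move 4: Rome -> Hanoi. Yara is in Hanoi.
After move 5: Hanoi -> Athens. Yara is in Athens.
After move 6: Athens -> Rome. Yara is in Rome.
After move 7: Rome -> Hanoi. Yara is in Hanoi.
After move 8: Hanoi -> Rome. Yara is in Rome.
After move 9: Rome -> Hanoi. Yara is in Hanoi.
After move 10: Hanoi -> Athens. Yara is in Athens.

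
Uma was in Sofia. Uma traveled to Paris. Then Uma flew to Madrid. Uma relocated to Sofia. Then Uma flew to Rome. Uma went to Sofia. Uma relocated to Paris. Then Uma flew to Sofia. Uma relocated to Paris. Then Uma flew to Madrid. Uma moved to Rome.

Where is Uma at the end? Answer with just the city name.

Answer: Rome

Derivation:
Tracking Uma's location:
Start: Uma is in Sofia.
After move 1: Sofia -> Paris. Uma is in Paris.
After move 2: Paris -> Madrid. Uma is in Madrid.
After move 3: Madrid -> Sofia. Uma is in Sofia.
After move 4: Sofia -> Rome. Uma is in Rome.
After move 5: Rome -> Sofia. Uma is in Sofia.
After move 6: Sofia -> Paris. Uma is in Paris.
After move 7: Paris -> Sofia. Uma is in Sofia.
After move 8: Sofia -> Paris. Uma is in Paris.
After move 9: Paris -> Madrid. Uma is in Madrid.
After move 10: Madrid -> Rome. Uma is in Rome.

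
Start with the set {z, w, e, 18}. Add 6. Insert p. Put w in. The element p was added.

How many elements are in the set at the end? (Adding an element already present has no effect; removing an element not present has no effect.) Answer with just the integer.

Answer: 6

Derivation:
Tracking the set through each operation:
Start: {18, e, w, z}
Event 1 (add 6): added. Set: {18, 6, e, w, z}
Event 2 (add p): added. Set: {18, 6, e, p, w, z}
Event 3 (add w): already present, no change. Set: {18, 6, e, p, w, z}
Event 4 (add p): already present, no change. Set: {18, 6, e, p, w, z}

Final set: {18, 6, e, p, w, z} (size 6)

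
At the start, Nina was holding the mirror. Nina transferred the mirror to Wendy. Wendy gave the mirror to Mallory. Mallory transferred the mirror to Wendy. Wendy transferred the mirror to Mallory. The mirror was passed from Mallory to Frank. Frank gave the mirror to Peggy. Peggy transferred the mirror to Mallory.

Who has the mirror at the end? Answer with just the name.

Answer: Mallory

Derivation:
Tracking the mirror through each event:
Start: Nina has the mirror.
After event 1: Wendy has the mirror.
After event 2: Mallory has the mirror.
After event 3: Wendy has the mirror.
After event 4: Mallory has the mirror.
After event 5: Frank has the mirror.
After event 6: Peggy has the mirror.
After event 7: Mallory has the mirror.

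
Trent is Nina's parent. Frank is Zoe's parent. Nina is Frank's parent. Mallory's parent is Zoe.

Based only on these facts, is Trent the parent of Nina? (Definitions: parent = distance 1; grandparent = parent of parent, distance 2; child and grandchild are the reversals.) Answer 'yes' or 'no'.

Answer: yes

Derivation:
Reconstructing the parent chain from the given facts:
  Trent -> Nina -> Frank -> Zoe -> Mallory
(each arrow means 'parent of the next')
Positions in the chain (0 = top):
  position of Trent: 0
  position of Nina: 1
  position of Frank: 2
  position of Zoe: 3
  position of Mallory: 4

Trent is at position 0, Nina is at position 1; signed distance (j - i) = 1.
'parent' requires j - i = 1. Actual distance is 1, so the relation HOLDS.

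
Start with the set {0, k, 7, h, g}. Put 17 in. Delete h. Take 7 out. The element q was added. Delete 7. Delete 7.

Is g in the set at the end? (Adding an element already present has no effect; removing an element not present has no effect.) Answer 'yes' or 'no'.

Tracking the set through each operation:
Start: {0, 7, g, h, k}
Event 1 (add 17): added. Set: {0, 17, 7, g, h, k}
Event 2 (remove h): removed. Set: {0, 17, 7, g, k}
Event 3 (remove 7): removed. Set: {0, 17, g, k}
Event 4 (add q): added. Set: {0, 17, g, k, q}
Event 5 (remove 7): not present, no change. Set: {0, 17, g, k, q}
Event 6 (remove 7): not present, no change. Set: {0, 17, g, k, q}

Final set: {0, 17, g, k, q} (size 5)
g is in the final set.

Answer: yes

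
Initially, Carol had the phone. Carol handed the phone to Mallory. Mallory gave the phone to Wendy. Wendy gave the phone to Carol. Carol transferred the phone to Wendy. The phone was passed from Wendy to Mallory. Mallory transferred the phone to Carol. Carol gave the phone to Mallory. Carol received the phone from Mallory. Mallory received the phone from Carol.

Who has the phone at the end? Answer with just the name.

Tracking the phone through each event:
Start: Carol has the phone.
After event 1: Mallory has the phone.
After event 2: Wendy has the phone.
After event 3: Carol has the phone.
After event 4: Wendy has the phone.
After event 5: Mallory has the phone.
After event 6: Carol has the phone.
After event 7: Mallory has the phone.
After event 8: Carol has the phone.
After event 9: Mallory has the phone.

Answer: Mallory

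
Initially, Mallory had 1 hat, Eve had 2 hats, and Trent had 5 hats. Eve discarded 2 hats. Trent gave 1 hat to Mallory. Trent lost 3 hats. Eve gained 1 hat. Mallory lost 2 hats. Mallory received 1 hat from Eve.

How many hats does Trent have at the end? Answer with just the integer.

Tracking counts step by step:
Start: Mallory=1, Eve=2, Trent=5
Event 1 (Eve -2): Eve: 2 -> 0. State: Mallory=1, Eve=0, Trent=5
Event 2 (Trent -> Mallory, 1): Trent: 5 -> 4, Mallory: 1 -> 2. State: Mallory=2, Eve=0, Trent=4
Event 3 (Trent -3): Trent: 4 -> 1. State: Mallory=2, Eve=0, Trent=1
Event 4 (Eve +1): Eve: 0 -> 1. State: Mallory=2, Eve=1, Trent=1
Event 5 (Mallory -2): Mallory: 2 -> 0. State: Mallory=0, Eve=1, Trent=1
Event 6 (Eve -> Mallory, 1): Eve: 1 -> 0, Mallory: 0 -> 1. State: Mallory=1, Eve=0, Trent=1

Trent's final count: 1

Answer: 1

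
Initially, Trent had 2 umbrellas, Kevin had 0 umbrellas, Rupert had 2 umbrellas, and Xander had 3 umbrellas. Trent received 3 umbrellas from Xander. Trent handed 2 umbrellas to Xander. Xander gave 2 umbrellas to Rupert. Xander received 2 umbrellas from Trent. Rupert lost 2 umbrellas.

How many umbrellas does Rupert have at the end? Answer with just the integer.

Tracking counts step by step:
Start: Trent=2, Kevin=0, Rupert=2, Xander=3
Event 1 (Xander -> Trent, 3): Xander: 3 -> 0, Trent: 2 -> 5. State: Trent=5, Kevin=0, Rupert=2, Xander=0
Event 2 (Trent -> Xander, 2): Trent: 5 -> 3, Xander: 0 -> 2. State: Trent=3, Kevin=0, Rupert=2, Xander=2
Event 3 (Xander -> Rupert, 2): Xander: 2 -> 0, Rupert: 2 -> 4. State: Trent=3, Kevin=0, Rupert=4, Xander=0
Event 4 (Trent -> Xander, 2): Trent: 3 -> 1, Xander: 0 -> 2. State: Trent=1, Kevin=0, Rupert=4, Xander=2
Event 5 (Rupert -2): Rupert: 4 -> 2. State: Trent=1, Kevin=0, Rupert=2, Xander=2

Rupert's final count: 2

Answer: 2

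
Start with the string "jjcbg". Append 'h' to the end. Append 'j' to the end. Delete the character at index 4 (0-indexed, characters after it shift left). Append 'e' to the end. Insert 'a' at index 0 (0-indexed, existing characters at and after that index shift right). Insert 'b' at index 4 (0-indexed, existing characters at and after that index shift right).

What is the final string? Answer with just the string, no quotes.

Answer: ajjcbbhje

Derivation:
Applying each edit step by step:
Start: "jjcbg"
Op 1 (append 'h'): "jjcbg" -> "jjcbgh"
Op 2 (append 'j'): "jjcbgh" -> "jjcbghj"
Op 3 (delete idx 4 = 'g'): "jjcbghj" -> "jjcbhj"
Op 4 (append 'e'): "jjcbhj" -> "jjcbhje"
Op 5 (insert 'a' at idx 0): "jjcbhje" -> "ajjcbhje"
Op 6 (insert 'b' at idx 4): "ajjcbhje" -> "ajjcbbhje"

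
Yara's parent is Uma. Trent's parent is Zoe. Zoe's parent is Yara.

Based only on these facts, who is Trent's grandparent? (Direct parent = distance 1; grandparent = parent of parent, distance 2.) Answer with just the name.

Answer: Yara

Derivation:
Reconstructing the parent chain from the given facts:
  Uma -> Yara -> Zoe -> Trent
(each arrow means 'parent of the next')
Positions in the chain (0 = top):
  position of Uma: 0
  position of Yara: 1
  position of Zoe: 2
  position of Trent: 3

Trent is at position 3; the grandparent is 2 steps up the chain, i.e. position 1: Yara.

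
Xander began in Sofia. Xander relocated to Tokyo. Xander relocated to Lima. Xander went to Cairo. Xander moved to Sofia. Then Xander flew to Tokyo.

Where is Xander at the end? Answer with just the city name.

Tracking Xander's location:
Start: Xander is in Sofia.
After move 1: Sofia -> Tokyo. Xander is in Tokyo.
After move 2: Tokyo -> Lima. Xander is in Lima.
After move 3: Lima -> Cairo. Xander is in Cairo.
After move 4: Cairo -> Sofia. Xander is in Sofia.
After move 5: Sofia -> Tokyo. Xander is in Tokyo.

Answer: Tokyo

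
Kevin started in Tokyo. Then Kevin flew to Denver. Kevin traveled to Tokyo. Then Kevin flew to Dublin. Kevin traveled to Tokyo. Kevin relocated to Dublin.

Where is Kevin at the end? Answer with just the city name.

Tracking Kevin's location:
Start: Kevin is in Tokyo.
After move 1: Tokyo -> Denver. Kevin is in Denver.
After move 2: Denver -> Tokyo. Kevin is in Tokyo.
After move 3: Tokyo -> Dublin. Kevin is in Dublin.
After move 4: Dublin -> Tokyo. Kevin is in Tokyo.
After move 5: Tokyo -> Dublin. Kevin is in Dublin.

Answer: Dublin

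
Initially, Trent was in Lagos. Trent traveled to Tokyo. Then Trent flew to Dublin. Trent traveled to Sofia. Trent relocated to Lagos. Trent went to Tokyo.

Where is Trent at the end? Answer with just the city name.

Tracking Trent's location:
Start: Trent is in Lagos.
After move 1: Lagos -> Tokyo. Trent is in Tokyo.
After move 2: Tokyo -> Dublin. Trent is in Dublin.
After move 3: Dublin -> Sofia. Trent is in Sofia.
After move 4: Sofia -> Lagos. Trent is in Lagos.
After move 5: Lagos -> Tokyo. Trent is in Tokyo.

Answer: Tokyo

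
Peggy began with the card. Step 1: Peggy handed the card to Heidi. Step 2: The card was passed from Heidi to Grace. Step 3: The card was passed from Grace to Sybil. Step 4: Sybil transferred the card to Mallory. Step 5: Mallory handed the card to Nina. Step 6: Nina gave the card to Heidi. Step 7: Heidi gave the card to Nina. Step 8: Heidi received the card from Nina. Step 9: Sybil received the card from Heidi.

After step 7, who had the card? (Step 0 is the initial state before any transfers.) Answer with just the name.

Tracking the card holder through step 7:
After step 0 (start): Peggy
After step 1: Heidi
After step 2: Grace
After step 3: Sybil
After step 4: Mallory
After step 5: Nina
After step 6: Heidi
After step 7: Nina

At step 7, the holder is Nina.

Answer: Nina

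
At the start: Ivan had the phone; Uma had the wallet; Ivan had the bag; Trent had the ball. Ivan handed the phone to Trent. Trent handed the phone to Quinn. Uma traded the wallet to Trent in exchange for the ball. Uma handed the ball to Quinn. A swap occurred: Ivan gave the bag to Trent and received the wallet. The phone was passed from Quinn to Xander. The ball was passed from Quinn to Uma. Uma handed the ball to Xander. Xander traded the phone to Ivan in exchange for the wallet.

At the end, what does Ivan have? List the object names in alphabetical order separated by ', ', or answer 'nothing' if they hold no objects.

Tracking all object holders:
Start: phone:Ivan, wallet:Uma, bag:Ivan, ball:Trent
Event 1 (give phone: Ivan -> Trent). State: phone:Trent, wallet:Uma, bag:Ivan, ball:Trent
Event 2 (give phone: Trent -> Quinn). State: phone:Quinn, wallet:Uma, bag:Ivan, ball:Trent
Event 3 (swap wallet<->ball: now wallet:Trent, ball:Uma). State: phone:Quinn, wallet:Trent, bag:Ivan, ball:Uma
Event 4 (give ball: Uma -> Quinn). State: phone:Quinn, wallet:Trent, bag:Ivan, ball:Quinn
Event 5 (swap bag<->wallet: now bag:Trent, wallet:Ivan). State: phone:Quinn, wallet:Ivan, bag:Trent, ball:Quinn
Event 6 (give phone: Quinn -> Xander). State: phone:Xander, wallet:Ivan, bag:Trent, ball:Quinn
Event 7 (give ball: Quinn -> Uma). State: phone:Xander, wallet:Ivan, bag:Trent, ball:Uma
Event 8 (give ball: Uma -> Xander). State: phone:Xander, wallet:Ivan, bag:Trent, ball:Xander
Event 9 (swap phone<->wallet: now phone:Ivan, wallet:Xander). State: phone:Ivan, wallet:Xander, bag:Trent, ball:Xander

Final state: phone:Ivan, wallet:Xander, bag:Trent, ball:Xander
Ivan holds: phone.

Answer: phone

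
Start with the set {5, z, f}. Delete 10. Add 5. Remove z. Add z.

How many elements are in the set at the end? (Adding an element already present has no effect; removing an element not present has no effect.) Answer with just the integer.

Tracking the set through each operation:
Start: {5, f, z}
Event 1 (remove 10): not present, no change. Set: {5, f, z}
Event 2 (add 5): already present, no change. Set: {5, f, z}
Event 3 (remove z): removed. Set: {5, f}
Event 4 (add z): added. Set: {5, f, z}

Final set: {5, f, z} (size 3)

Answer: 3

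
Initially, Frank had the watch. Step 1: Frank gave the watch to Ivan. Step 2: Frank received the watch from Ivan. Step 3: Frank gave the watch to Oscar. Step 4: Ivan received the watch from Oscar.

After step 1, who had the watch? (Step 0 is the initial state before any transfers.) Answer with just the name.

Answer: Ivan

Derivation:
Tracking the watch holder through step 1:
After step 0 (start): Frank
After step 1: Ivan

At step 1, the holder is Ivan.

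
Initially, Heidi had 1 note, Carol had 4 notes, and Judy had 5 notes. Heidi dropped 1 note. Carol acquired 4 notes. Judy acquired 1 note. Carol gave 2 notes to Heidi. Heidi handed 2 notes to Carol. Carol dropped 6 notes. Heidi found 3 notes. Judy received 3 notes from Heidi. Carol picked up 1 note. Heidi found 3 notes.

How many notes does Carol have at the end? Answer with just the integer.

Tracking counts step by step:
Start: Heidi=1, Carol=4, Judy=5
Event 1 (Heidi -1): Heidi: 1 -> 0. State: Heidi=0, Carol=4, Judy=5
Event 2 (Carol +4): Carol: 4 -> 8. State: Heidi=0, Carol=8, Judy=5
Event 3 (Judy +1): Judy: 5 -> 6. State: Heidi=0, Carol=8, Judy=6
Event 4 (Carol -> Heidi, 2): Carol: 8 -> 6, Heidi: 0 -> 2. State: Heidi=2, Carol=6, Judy=6
Event 5 (Heidi -> Carol, 2): Heidi: 2 -> 0, Carol: 6 -> 8. State: Heidi=0, Carol=8, Judy=6
Event 6 (Carol -6): Carol: 8 -> 2. State: Heidi=0, Carol=2, Judy=6
Event 7 (Heidi +3): Heidi: 0 -> 3. State: Heidi=3, Carol=2, Judy=6
Event 8 (Heidi -> Judy, 3): Heidi: 3 -> 0, Judy: 6 -> 9. State: Heidi=0, Carol=2, Judy=9
Event 9 (Carol +1): Carol: 2 -> 3. State: Heidi=0, Carol=3, Judy=9
Event 10 (Heidi +3): Heidi: 0 -> 3. State: Heidi=3, Carol=3, Judy=9

Carol's final count: 3

Answer: 3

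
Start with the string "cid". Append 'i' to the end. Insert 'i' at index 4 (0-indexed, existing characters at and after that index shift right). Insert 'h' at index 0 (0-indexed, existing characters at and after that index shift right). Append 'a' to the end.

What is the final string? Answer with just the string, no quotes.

Applying each edit step by step:
Start: "cid"
Op 1 (append 'i'): "cid" -> "cidi"
Op 2 (insert 'i' at idx 4): "cidi" -> "cidii"
Op 3 (insert 'h' at idx 0): "cidii" -> "hcidii"
Op 4 (append 'a'): "hcidii" -> "hcidiia"

Answer: hcidiia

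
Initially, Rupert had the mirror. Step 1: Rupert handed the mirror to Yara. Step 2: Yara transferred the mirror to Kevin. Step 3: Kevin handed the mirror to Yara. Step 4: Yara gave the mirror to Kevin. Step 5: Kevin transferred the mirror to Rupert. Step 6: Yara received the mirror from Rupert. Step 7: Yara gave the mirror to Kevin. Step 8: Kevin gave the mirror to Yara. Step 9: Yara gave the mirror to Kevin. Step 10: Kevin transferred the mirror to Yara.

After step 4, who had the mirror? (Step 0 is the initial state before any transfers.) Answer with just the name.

Tracking the mirror holder through step 4:
After step 0 (start): Rupert
After step 1: Yara
After step 2: Kevin
After step 3: Yara
After step 4: Kevin

At step 4, the holder is Kevin.

Answer: Kevin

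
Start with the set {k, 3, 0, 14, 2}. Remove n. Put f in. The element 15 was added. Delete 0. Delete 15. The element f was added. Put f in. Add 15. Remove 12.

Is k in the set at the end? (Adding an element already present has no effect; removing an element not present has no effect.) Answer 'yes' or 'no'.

Answer: yes

Derivation:
Tracking the set through each operation:
Start: {0, 14, 2, 3, k}
Event 1 (remove n): not present, no change. Set: {0, 14, 2, 3, k}
Event 2 (add f): added. Set: {0, 14, 2, 3, f, k}
Event 3 (add 15): added. Set: {0, 14, 15, 2, 3, f, k}
Event 4 (remove 0): removed. Set: {14, 15, 2, 3, f, k}
Event 5 (remove 15): removed. Set: {14, 2, 3, f, k}
Event 6 (add f): already present, no change. Set: {14, 2, 3, f, k}
Event 7 (add f): already present, no change. Set: {14, 2, 3, f, k}
Event 8 (add 15): added. Set: {14, 15, 2, 3, f, k}
Event 9 (remove 12): not present, no change. Set: {14, 15, 2, 3, f, k}

Final set: {14, 15, 2, 3, f, k} (size 6)
k is in the final set.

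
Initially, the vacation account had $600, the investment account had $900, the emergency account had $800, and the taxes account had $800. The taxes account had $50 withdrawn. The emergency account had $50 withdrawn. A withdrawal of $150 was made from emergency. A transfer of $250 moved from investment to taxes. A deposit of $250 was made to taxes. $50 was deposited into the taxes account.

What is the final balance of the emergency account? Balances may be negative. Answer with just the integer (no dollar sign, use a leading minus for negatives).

Answer: 600

Derivation:
Tracking account balances step by step:
Start: vacation=600, investment=900, emergency=800, taxes=800
Event 1 (withdraw 50 from taxes): taxes: 800 - 50 = 750. Balances: vacation=600, investment=900, emergency=800, taxes=750
Event 2 (withdraw 50 from emergency): emergency: 800 - 50 = 750. Balances: vacation=600, investment=900, emergency=750, taxes=750
Event 3 (withdraw 150 from emergency): emergency: 750 - 150 = 600. Balances: vacation=600, investment=900, emergency=600, taxes=750
Event 4 (transfer 250 investment -> taxes): investment: 900 - 250 = 650, taxes: 750 + 250 = 1000. Balances: vacation=600, investment=650, emergency=600, taxes=1000
Event 5 (deposit 250 to taxes): taxes: 1000 + 250 = 1250. Balances: vacation=600, investment=650, emergency=600, taxes=1250
Event 6 (deposit 50 to taxes): taxes: 1250 + 50 = 1300. Balances: vacation=600, investment=650, emergency=600, taxes=1300

Final balance of emergency: 600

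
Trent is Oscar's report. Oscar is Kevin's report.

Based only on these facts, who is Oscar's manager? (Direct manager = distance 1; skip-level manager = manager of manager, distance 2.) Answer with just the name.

Answer: Kevin

Derivation:
Reconstructing the manager chain from the given facts:
  Kevin -> Oscar -> Trent
(each arrow means 'manager of the next')
Positions in the chain (0 = top):
  position of Kevin: 0
  position of Oscar: 1
  position of Trent: 2

Oscar is at position 1; the manager is 1 step up the chain, i.e. position 0: Kevin.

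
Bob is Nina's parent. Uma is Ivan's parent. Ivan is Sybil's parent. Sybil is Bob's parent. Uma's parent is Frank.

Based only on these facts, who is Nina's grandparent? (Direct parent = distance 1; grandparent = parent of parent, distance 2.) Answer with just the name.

Reconstructing the parent chain from the given facts:
  Frank -> Uma -> Ivan -> Sybil -> Bob -> Nina
(each arrow means 'parent of the next')
Positions in the chain (0 = top):
  position of Frank: 0
  position of Uma: 1
  position of Ivan: 2
  position of Sybil: 3
  position of Bob: 4
  position of Nina: 5

Nina is at position 5; the grandparent is 2 steps up the chain, i.e. position 3: Sybil.

Answer: Sybil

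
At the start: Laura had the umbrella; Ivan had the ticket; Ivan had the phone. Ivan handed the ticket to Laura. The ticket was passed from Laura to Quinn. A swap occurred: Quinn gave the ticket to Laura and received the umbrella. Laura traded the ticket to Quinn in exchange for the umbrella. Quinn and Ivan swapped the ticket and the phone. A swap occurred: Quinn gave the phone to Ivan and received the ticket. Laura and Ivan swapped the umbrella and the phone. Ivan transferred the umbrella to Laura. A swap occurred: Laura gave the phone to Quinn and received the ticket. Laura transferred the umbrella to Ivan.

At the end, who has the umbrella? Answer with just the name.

Tracking all object holders:
Start: umbrella:Laura, ticket:Ivan, phone:Ivan
Event 1 (give ticket: Ivan -> Laura). State: umbrella:Laura, ticket:Laura, phone:Ivan
Event 2 (give ticket: Laura -> Quinn). State: umbrella:Laura, ticket:Quinn, phone:Ivan
Event 3 (swap ticket<->umbrella: now ticket:Laura, umbrella:Quinn). State: umbrella:Quinn, ticket:Laura, phone:Ivan
Event 4 (swap ticket<->umbrella: now ticket:Quinn, umbrella:Laura). State: umbrella:Laura, ticket:Quinn, phone:Ivan
Event 5 (swap ticket<->phone: now ticket:Ivan, phone:Quinn). State: umbrella:Laura, ticket:Ivan, phone:Quinn
Event 6 (swap phone<->ticket: now phone:Ivan, ticket:Quinn). State: umbrella:Laura, ticket:Quinn, phone:Ivan
Event 7 (swap umbrella<->phone: now umbrella:Ivan, phone:Laura). State: umbrella:Ivan, ticket:Quinn, phone:Laura
Event 8 (give umbrella: Ivan -> Laura). State: umbrella:Laura, ticket:Quinn, phone:Laura
Event 9 (swap phone<->ticket: now phone:Quinn, ticket:Laura). State: umbrella:Laura, ticket:Laura, phone:Quinn
Event 10 (give umbrella: Laura -> Ivan). State: umbrella:Ivan, ticket:Laura, phone:Quinn

Final state: umbrella:Ivan, ticket:Laura, phone:Quinn
The umbrella is held by Ivan.

Answer: Ivan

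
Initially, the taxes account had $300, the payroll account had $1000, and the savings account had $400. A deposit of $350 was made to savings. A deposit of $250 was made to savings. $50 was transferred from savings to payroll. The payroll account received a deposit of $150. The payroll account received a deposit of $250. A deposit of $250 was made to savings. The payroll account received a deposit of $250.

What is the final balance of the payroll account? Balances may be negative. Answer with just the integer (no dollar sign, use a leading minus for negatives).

Answer: 1700

Derivation:
Tracking account balances step by step:
Start: taxes=300, payroll=1000, savings=400
Event 1 (deposit 350 to savings): savings: 400 + 350 = 750. Balances: taxes=300, payroll=1000, savings=750
Event 2 (deposit 250 to savings): savings: 750 + 250 = 1000. Balances: taxes=300, payroll=1000, savings=1000
Event 3 (transfer 50 savings -> payroll): savings: 1000 - 50 = 950, payroll: 1000 + 50 = 1050. Balances: taxes=300, payroll=1050, savings=950
Event 4 (deposit 150 to payroll): payroll: 1050 + 150 = 1200. Balances: taxes=300, payroll=1200, savings=950
Event 5 (deposit 250 to payroll): payroll: 1200 + 250 = 1450. Balances: taxes=300, payroll=1450, savings=950
Event 6 (deposit 250 to savings): savings: 950 + 250 = 1200. Balances: taxes=300, payroll=1450, savings=1200
Event 7 (deposit 250 to payroll): payroll: 1450 + 250 = 1700. Balances: taxes=300, payroll=1700, savings=1200

Final balance of payroll: 1700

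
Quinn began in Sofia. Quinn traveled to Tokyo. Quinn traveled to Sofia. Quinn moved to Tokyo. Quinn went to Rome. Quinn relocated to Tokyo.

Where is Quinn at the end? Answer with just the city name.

Answer: Tokyo

Derivation:
Tracking Quinn's location:
Start: Quinn is in Sofia.
After move 1: Sofia -> Tokyo. Quinn is in Tokyo.
After move 2: Tokyo -> Sofia. Quinn is in Sofia.
After move 3: Sofia -> Tokyo. Quinn is in Tokyo.
After move 4: Tokyo -> Rome. Quinn is in Rome.
After move 5: Rome -> Tokyo. Quinn is in Tokyo.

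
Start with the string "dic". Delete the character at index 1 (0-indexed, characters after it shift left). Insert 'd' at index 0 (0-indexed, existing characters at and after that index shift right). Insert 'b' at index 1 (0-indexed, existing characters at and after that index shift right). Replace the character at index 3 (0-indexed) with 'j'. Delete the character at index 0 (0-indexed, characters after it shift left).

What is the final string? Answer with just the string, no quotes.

Answer: bdj

Derivation:
Applying each edit step by step:
Start: "dic"
Op 1 (delete idx 1 = 'i'): "dic" -> "dc"
Op 2 (insert 'd' at idx 0): "dc" -> "ddc"
Op 3 (insert 'b' at idx 1): "ddc" -> "dbdc"
Op 4 (replace idx 3: 'c' -> 'j'): "dbdc" -> "dbdj"
Op 5 (delete idx 0 = 'd'): "dbdj" -> "bdj"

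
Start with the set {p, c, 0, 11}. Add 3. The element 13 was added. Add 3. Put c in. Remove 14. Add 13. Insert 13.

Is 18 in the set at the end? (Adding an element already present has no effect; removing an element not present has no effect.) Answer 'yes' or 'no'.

Answer: no

Derivation:
Tracking the set through each operation:
Start: {0, 11, c, p}
Event 1 (add 3): added. Set: {0, 11, 3, c, p}
Event 2 (add 13): added. Set: {0, 11, 13, 3, c, p}
Event 3 (add 3): already present, no change. Set: {0, 11, 13, 3, c, p}
Event 4 (add c): already present, no change. Set: {0, 11, 13, 3, c, p}
Event 5 (remove 14): not present, no change. Set: {0, 11, 13, 3, c, p}
Event 6 (add 13): already present, no change. Set: {0, 11, 13, 3, c, p}
Event 7 (add 13): already present, no change. Set: {0, 11, 13, 3, c, p}

Final set: {0, 11, 13, 3, c, p} (size 6)
18 is NOT in the final set.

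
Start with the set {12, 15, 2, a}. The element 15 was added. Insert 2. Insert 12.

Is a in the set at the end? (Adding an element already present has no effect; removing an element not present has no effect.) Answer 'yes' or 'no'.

Answer: yes

Derivation:
Tracking the set through each operation:
Start: {12, 15, 2, a}
Event 1 (add 15): already present, no change. Set: {12, 15, 2, a}
Event 2 (add 2): already present, no change. Set: {12, 15, 2, a}
Event 3 (add 12): already present, no change. Set: {12, 15, 2, a}

Final set: {12, 15, 2, a} (size 4)
a is in the final set.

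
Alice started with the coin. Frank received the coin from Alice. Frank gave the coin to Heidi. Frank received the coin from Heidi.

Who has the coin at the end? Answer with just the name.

Answer: Frank

Derivation:
Tracking the coin through each event:
Start: Alice has the coin.
After event 1: Frank has the coin.
After event 2: Heidi has the coin.
After event 3: Frank has the coin.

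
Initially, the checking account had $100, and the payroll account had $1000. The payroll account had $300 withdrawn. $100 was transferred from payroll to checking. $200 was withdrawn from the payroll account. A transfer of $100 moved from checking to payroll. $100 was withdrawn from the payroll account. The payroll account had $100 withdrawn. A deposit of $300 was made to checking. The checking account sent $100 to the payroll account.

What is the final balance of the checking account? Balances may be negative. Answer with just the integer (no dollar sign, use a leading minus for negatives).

Tracking account balances step by step:
Start: checking=100, payroll=1000
Event 1 (withdraw 300 from payroll): payroll: 1000 - 300 = 700. Balances: checking=100, payroll=700
Event 2 (transfer 100 payroll -> checking): payroll: 700 - 100 = 600, checking: 100 + 100 = 200. Balances: checking=200, payroll=600
Event 3 (withdraw 200 from payroll): payroll: 600 - 200 = 400. Balances: checking=200, payroll=400
Event 4 (transfer 100 checking -> payroll): checking: 200 - 100 = 100, payroll: 400 + 100 = 500. Balances: checking=100, payroll=500
Event 5 (withdraw 100 from payroll): payroll: 500 - 100 = 400. Balances: checking=100, payroll=400
Event 6 (withdraw 100 from payroll): payroll: 400 - 100 = 300. Balances: checking=100, payroll=300
Event 7 (deposit 300 to checking): checking: 100 + 300 = 400. Balances: checking=400, payroll=300
Event 8 (transfer 100 checking -> payroll): checking: 400 - 100 = 300, payroll: 300 + 100 = 400. Balances: checking=300, payroll=400

Final balance of checking: 300

Answer: 300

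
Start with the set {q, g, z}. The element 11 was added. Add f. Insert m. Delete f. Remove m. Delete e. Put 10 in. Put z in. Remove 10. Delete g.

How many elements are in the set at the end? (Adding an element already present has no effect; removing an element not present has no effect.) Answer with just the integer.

Tracking the set through each operation:
Start: {g, q, z}
Event 1 (add 11): added. Set: {11, g, q, z}
Event 2 (add f): added. Set: {11, f, g, q, z}
Event 3 (add m): added. Set: {11, f, g, m, q, z}
Event 4 (remove f): removed. Set: {11, g, m, q, z}
Event 5 (remove m): removed. Set: {11, g, q, z}
Event 6 (remove e): not present, no change. Set: {11, g, q, z}
Event 7 (add 10): added. Set: {10, 11, g, q, z}
Event 8 (add z): already present, no change. Set: {10, 11, g, q, z}
Event 9 (remove 10): removed. Set: {11, g, q, z}
Event 10 (remove g): removed. Set: {11, q, z}

Final set: {11, q, z} (size 3)

Answer: 3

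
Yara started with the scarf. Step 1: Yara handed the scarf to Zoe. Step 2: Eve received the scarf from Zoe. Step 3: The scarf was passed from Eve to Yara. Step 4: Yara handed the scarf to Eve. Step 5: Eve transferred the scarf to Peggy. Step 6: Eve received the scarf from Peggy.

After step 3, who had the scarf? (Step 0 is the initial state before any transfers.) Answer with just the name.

Tracking the scarf holder through step 3:
After step 0 (start): Yara
After step 1: Zoe
After step 2: Eve
After step 3: Yara

At step 3, the holder is Yara.

Answer: Yara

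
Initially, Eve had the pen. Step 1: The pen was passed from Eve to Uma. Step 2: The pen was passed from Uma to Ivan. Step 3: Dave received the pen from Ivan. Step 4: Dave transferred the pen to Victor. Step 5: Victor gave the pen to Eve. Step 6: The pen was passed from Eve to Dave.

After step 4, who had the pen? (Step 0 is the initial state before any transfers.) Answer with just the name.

Tracking the pen holder through step 4:
After step 0 (start): Eve
After step 1: Uma
After step 2: Ivan
After step 3: Dave
After step 4: Victor

At step 4, the holder is Victor.

Answer: Victor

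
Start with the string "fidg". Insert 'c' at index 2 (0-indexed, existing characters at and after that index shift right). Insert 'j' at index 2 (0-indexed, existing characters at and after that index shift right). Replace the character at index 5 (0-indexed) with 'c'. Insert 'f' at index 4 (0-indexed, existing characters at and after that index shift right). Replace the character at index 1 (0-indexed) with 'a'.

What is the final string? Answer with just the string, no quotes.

Applying each edit step by step:
Start: "fidg"
Op 1 (insert 'c' at idx 2): "fidg" -> "ficdg"
Op 2 (insert 'j' at idx 2): "ficdg" -> "fijcdg"
Op 3 (replace idx 5: 'g' -> 'c'): "fijcdg" -> "fijcdc"
Op 4 (insert 'f' at idx 4): "fijcdc" -> "fijcfdc"
Op 5 (replace idx 1: 'i' -> 'a'): "fijcfdc" -> "fajcfdc"

Answer: fajcfdc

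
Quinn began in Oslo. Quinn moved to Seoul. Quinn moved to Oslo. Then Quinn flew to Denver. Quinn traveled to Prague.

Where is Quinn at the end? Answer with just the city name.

Tracking Quinn's location:
Start: Quinn is in Oslo.
After move 1: Oslo -> Seoul. Quinn is in Seoul.
After move 2: Seoul -> Oslo. Quinn is in Oslo.
After move 3: Oslo -> Denver. Quinn is in Denver.
After move 4: Denver -> Prague. Quinn is in Prague.

Answer: Prague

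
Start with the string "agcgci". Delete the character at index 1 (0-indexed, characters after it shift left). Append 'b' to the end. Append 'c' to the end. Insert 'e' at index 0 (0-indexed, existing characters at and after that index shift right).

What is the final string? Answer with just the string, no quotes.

Answer: eacgcibc

Derivation:
Applying each edit step by step:
Start: "agcgci"
Op 1 (delete idx 1 = 'g'): "agcgci" -> "acgci"
Op 2 (append 'b'): "acgci" -> "acgcib"
Op 3 (append 'c'): "acgcib" -> "acgcibc"
Op 4 (insert 'e' at idx 0): "acgcibc" -> "eacgcibc"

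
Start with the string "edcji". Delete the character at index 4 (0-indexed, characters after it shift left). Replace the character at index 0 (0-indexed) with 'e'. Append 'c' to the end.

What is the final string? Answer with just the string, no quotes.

Applying each edit step by step:
Start: "edcji"
Op 1 (delete idx 4 = 'i'): "edcji" -> "edcj"
Op 2 (replace idx 0: 'e' -> 'e'): "edcj" -> "edcj"
Op 3 (append 'c'): "edcj" -> "edcjc"

Answer: edcjc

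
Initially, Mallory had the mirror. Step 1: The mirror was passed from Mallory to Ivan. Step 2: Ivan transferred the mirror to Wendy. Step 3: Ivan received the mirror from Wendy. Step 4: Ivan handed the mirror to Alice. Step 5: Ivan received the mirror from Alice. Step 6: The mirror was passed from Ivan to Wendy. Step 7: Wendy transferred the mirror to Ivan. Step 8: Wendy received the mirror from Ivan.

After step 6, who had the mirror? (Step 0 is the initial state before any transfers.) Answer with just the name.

Tracking the mirror holder through step 6:
After step 0 (start): Mallory
After step 1: Ivan
After step 2: Wendy
After step 3: Ivan
After step 4: Alice
After step 5: Ivan
After step 6: Wendy

At step 6, the holder is Wendy.

Answer: Wendy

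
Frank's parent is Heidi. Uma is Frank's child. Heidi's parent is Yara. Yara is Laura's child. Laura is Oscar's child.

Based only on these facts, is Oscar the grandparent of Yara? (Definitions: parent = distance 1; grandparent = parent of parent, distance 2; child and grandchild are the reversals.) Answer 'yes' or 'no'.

Reconstructing the parent chain from the given facts:
  Oscar -> Laura -> Yara -> Heidi -> Frank -> Uma
(each arrow means 'parent of the next')
Positions in the chain (0 = top):
  position of Oscar: 0
  position of Laura: 1
  position of Yara: 2
  position of Heidi: 3
  position of Frank: 4
  position of Uma: 5

Oscar is at position 0, Yara is at position 2; signed distance (j - i) = 2.
'grandparent' requires j - i = 2. Actual distance is 2, so the relation HOLDS.

Answer: yes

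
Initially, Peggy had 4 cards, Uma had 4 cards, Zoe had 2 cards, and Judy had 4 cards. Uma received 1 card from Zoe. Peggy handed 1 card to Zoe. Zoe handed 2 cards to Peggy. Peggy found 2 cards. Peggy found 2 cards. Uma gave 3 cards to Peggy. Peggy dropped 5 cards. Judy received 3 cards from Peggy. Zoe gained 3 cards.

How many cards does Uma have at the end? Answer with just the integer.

Answer: 2

Derivation:
Tracking counts step by step:
Start: Peggy=4, Uma=4, Zoe=2, Judy=4
Event 1 (Zoe -> Uma, 1): Zoe: 2 -> 1, Uma: 4 -> 5. State: Peggy=4, Uma=5, Zoe=1, Judy=4
Event 2 (Peggy -> Zoe, 1): Peggy: 4 -> 3, Zoe: 1 -> 2. State: Peggy=3, Uma=5, Zoe=2, Judy=4
Event 3 (Zoe -> Peggy, 2): Zoe: 2 -> 0, Peggy: 3 -> 5. State: Peggy=5, Uma=5, Zoe=0, Judy=4
Event 4 (Peggy +2): Peggy: 5 -> 7. State: Peggy=7, Uma=5, Zoe=0, Judy=4
Event 5 (Peggy +2): Peggy: 7 -> 9. State: Peggy=9, Uma=5, Zoe=0, Judy=4
Event 6 (Uma -> Peggy, 3): Uma: 5 -> 2, Peggy: 9 -> 12. State: Peggy=12, Uma=2, Zoe=0, Judy=4
Event 7 (Peggy -5): Peggy: 12 -> 7. State: Peggy=7, Uma=2, Zoe=0, Judy=4
Event 8 (Peggy -> Judy, 3): Peggy: 7 -> 4, Judy: 4 -> 7. State: Peggy=4, Uma=2, Zoe=0, Judy=7
Event 9 (Zoe +3): Zoe: 0 -> 3. State: Peggy=4, Uma=2, Zoe=3, Judy=7

Uma's final count: 2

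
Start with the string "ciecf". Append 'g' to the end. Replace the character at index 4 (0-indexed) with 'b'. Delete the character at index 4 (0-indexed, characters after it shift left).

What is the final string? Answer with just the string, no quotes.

Applying each edit step by step:
Start: "ciecf"
Op 1 (append 'g'): "ciecf" -> "ciecfg"
Op 2 (replace idx 4: 'f' -> 'b'): "ciecfg" -> "ciecbg"
Op 3 (delete idx 4 = 'b'): "ciecbg" -> "ciecg"

Answer: ciecg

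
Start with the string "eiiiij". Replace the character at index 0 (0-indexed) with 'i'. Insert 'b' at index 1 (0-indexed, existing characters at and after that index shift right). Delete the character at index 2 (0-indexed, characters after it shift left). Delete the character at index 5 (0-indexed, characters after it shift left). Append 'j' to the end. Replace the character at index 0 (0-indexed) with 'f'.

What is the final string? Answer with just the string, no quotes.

Applying each edit step by step:
Start: "eiiiij"
Op 1 (replace idx 0: 'e' -> 'i'): "eiiiij" -> "iiiiij"
Op 2 (insert 'b' at idx 1): "iiiiij" -> "ibiiiij"
Op 3 (delete idx 2 = 'i'): "ibiiiij" -> "ibiiij"
Op 4 (delete idx 5 = 'j'): "ibiiij" -> "ibiii"
Op 5 (append 'j'): "ibiii" -> "ibiiij"
Op 6 (replace idx 0: 'i' -> 'f'): "ibiiij" -> "fbiiij"

Answer: fbiiij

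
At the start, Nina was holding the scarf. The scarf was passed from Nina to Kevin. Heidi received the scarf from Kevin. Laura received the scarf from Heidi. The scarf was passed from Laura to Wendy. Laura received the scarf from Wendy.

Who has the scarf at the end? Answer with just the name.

Answer: Laura

Derivation:
Tracking the scarf through each event:
Start: Nina has the scarf.
After event 1: Kevin has the scarf.
After event 2: Heidi has the scarf.
After event 3: Laura has the scarf.
After event 4: Wendy has the scarf.
After event 5: Laura has the scarf.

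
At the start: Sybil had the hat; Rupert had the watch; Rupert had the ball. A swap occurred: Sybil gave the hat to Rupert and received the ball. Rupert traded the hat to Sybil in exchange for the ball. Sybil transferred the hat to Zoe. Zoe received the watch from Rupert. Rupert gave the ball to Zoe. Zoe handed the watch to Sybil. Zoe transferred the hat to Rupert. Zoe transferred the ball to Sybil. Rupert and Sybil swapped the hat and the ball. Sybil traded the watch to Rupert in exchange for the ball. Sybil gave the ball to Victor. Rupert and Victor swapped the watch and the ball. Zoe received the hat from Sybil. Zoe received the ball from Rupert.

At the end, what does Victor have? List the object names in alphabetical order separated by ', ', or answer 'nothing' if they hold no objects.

Answer: watch

Derivation:
Tracking all object holders:
Start: hat:Sybil, watch:Rupert, ball:Rupert
Event 1 (swap hat<->ball: now hat:Rupert, ball:Sybil). State: hat:Rupert, watch:Rupert, ball:Sybil
Event 2 (swap hat<->ball: now hat:Sybil, ball:Rupert). State: hat:Sybil, watch:Rupert, ball:Rupert
Event 3 (give hat: Sybil -> Zoe). State: hat:Zoe, watch:Rupert, ball:Rupert
Event 4 (give watch: Rupert -> Zoe). State: hat:Zoe, watch:Zoe, ball:Rupert
Event 5 (give ball: Rupert -> Zoe). State: hat:Zoe, watch:Zoe, ball:Zoe
Event 6 (give watch: Zoe -> Sybil). State: hat:Zoe, watch:Sybil, ball:Zoe
Event 7 (give hat: Zoe -> Rupert). State: hat:Rupert, watch:Sybil, ball:Zoe
Event 8 (give ball: Zoe -> Sybil). State: hat:Rupert, watch:Sybil, ball:Sybil
Event 9 (swap hat<->ball: now hat:Sybil, ball:Rupert). State: hat:Sybil, watch:Sybil, ball:Rupert
Event 10 (swap watch<->ball: now watch:Rupert, ball:Sybil). State: hat:Sybil, watch:Rupert, ball:Sybil
Event 11 (give ball: Sybil -> Victor). State: hat:Sybil, watch:Rupert, ball:Victor
Event 12 (swap watch<->ball: now watch:Victor, ball:Rupert). State: hat:Sybil, watch:Victor, ball:Rupert
Event 13 (give hat: Sybil -> Zoe). State: hat:Zoe, watch:Victor, ball:Rupert
Event 14 (give ball: Rupert -> Zoe). State: hat:Zoe, watch:Victor, ball:Zoe

Final state: hat:Zoe, watch:Victor, ball:Zoe
Victor holds: watch.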